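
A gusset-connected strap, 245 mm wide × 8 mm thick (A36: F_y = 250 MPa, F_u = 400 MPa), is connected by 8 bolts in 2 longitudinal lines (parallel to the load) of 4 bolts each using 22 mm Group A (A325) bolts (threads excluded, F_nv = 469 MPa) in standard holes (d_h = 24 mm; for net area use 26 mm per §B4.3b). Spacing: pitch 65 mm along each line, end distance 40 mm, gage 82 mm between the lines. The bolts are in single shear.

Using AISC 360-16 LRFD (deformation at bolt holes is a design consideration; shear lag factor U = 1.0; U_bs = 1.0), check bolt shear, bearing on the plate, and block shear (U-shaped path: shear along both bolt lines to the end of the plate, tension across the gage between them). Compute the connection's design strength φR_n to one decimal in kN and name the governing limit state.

Bolt shear: A_b = π(22)²/4 = 380.13 mm². φR_n = 0.75 × 469 × 380.13 × 8 × 1 = 1069.7 kN.
Bearing (8 mm plate, F_u = 400 MPa): end bolts L_c = 40 − 24/2 = 28, R_n = min(1.2×28×8×400, 2.4×22×8×400) = 107.52 kN/bolt; interior L_c = 65 − 24 = 41, R_n = 157.44 kN/bolt. φR_n = 0.75 × (2×107.52 + 6×157.44) = 869.8 kN.
Block shear: shear path 2×[40+3×65] = 2×235 mm, A_gv = 3760, A_nv = 2×(235 − 3.5×26)×8 = 2304 mm²; tension across gage: (82 − 1×26)×8 = 448 mm². R_n = min(0.6×400×2304, 0.6×250×3760) + 1.0×400×448 = min(552.96, 564) + 179.2 = 732.16 kN. φR_n = 0.75 × 732.16 = 549.1 kN.
Governing: min(1069.7, 869.8, 549.1) = 549.1 kN → block shear.

549.1 kN (block shear governs)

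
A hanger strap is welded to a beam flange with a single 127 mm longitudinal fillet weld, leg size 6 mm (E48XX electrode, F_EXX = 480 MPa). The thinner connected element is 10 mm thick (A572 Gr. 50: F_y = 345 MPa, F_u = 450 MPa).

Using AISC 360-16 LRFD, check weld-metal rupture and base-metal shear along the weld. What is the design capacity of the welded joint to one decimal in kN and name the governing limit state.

Weld metal: throat = 0.707×6 = 4.242 mm, L = 127 mm. φR_n = 0.75 × 0.6 × 480 × 4.242 × 127 = 116.4 kN.
Base metal shear (10 mm plate): yield φR_n = 1.0×0.6×345×10×127 = 262.9 kN; rupture φR_n = 0.75×0.6×450×10×127 = 257.2 kN; take 257.2 kN (rupture).
Governing: min(116.4, 257.2) = 116.4 kN → weld metal.

116.4 kN (weld metal governs)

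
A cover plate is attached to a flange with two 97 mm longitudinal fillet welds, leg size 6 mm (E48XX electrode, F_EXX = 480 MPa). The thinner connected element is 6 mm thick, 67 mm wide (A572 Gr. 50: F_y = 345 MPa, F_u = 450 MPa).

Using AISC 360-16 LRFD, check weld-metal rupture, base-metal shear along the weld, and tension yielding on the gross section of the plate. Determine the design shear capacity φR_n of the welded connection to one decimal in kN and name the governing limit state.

124.8 kN (gross-section yield governs)

Weld metal: throat = 0.707×6 = 4.242 mm, L = 2×97 = 194 mm. φR_n = 0.75 × 0.6 × 480 × 4.242 × 194 = 177.8 kN.
Base metal shear (6 mm plate): yield φR_n = 1.0×0.6×345×6×194 = 240.9 kN; rupture φR_n = 0.75×0.6×450×6×194 = 235.7 kN; take 235.7 kN (rupture).
Tension yield (gross): A_g = 67×6 = 402 mm². φR_n = 0.90 × 345 × 402 = 124.8 kN.
Governing: min(177.8, 235.7, 124.8) = 124.8 kN → gross-section yield.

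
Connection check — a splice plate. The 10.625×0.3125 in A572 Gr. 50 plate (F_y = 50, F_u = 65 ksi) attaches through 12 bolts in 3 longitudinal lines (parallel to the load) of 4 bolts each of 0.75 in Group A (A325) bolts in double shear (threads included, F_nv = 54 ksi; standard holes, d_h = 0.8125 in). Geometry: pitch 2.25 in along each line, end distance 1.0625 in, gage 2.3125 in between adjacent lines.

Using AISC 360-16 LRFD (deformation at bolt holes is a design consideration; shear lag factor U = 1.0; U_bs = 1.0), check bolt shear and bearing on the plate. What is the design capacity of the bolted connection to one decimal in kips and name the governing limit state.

Bolt shear: A_b = π(0.75)²/4 = 0.44179 in². φR_n = 0.75 × 54 × 0.44179 × 12 × 2 = 429.4 kips.
Bearing (0.3125 in plate, F_u = 65 ksi): end bolts L_c = 1.0625 − 0.8125/2 = 0.65625, R_n = min(1.2×0.65625×0.3125×65, 2.4×0.75×0.3125×65) = 15.996 kips/bolt; interior L_c = 2.25 − 0.8125 = 1.4375, R_n = 35.039 kips/bolt. φR_n = 0.75 × (3×15.996 + 9×35.039) = 272.5 kips.
Governing: min(429.4, 272.5) = 272.5 kips → bearing.

272.5 kips (bearing governs)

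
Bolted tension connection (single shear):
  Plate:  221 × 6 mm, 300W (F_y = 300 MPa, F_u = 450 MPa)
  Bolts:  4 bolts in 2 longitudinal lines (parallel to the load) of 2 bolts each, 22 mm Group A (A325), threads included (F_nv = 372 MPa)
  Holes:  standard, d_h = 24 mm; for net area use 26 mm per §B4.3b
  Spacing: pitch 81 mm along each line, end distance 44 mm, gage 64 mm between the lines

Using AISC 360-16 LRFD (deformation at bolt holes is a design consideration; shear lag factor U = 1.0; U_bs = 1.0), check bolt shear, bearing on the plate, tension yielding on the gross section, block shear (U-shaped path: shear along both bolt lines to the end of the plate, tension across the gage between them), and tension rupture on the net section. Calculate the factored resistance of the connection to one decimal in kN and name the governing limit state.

279.5 kN (block shear governs)

Bolt shear: A_b = π(22)²/4 = 380.13 mm². φR_n = 0.75 × 372 × 380.13 × 4 × 1 = 424.2 kN.
Bearing (6 mm plate, F_u = 450 MPa): end bolts L_c = 44 − 24/2 = 32, R_n = min(1.2×32×6×450, 2.4×22×6×450) = 103.68 kN/bolt; interior L_c = 81 − 24 = 57, R_n = 142.56 kN/bolt. φR_n = 0.75 × (2×103.68 + 2×142.56) = 369.4 kN.
Tension yield (gross): A_g = 221×6 = 1326 mm². φR_n = 0.90 × 300 × 1326 = 358.0 kN.
Block shear: shear path 2×[44+1×81] = 2×125 mm, A_gv = 1500, A_nv = 2×(125 − 1.5×26)×6 = 1032 mm²; tension across gage: (64 − 1×26)×6 = 228 mm². R_n = min(0.6×450×1032, 0.6×300×1500) + 1.0×450×228 = min(278.64, 270) + 102.6 = 372.6 kN. φR_n = 0.75 × 372.6 = 279.5 kN.
Tension rupture (net): A_n = (221 − 2×26)×6 = 1014 mm² (U = 1.0, A_e = A_n). φR_n = 0.75 × 450 × 1014 = 342.2 kN.
Governing: min(424.2, 369.4, 358.0, 279.5, 342.2) = 279.5 kN → block shear.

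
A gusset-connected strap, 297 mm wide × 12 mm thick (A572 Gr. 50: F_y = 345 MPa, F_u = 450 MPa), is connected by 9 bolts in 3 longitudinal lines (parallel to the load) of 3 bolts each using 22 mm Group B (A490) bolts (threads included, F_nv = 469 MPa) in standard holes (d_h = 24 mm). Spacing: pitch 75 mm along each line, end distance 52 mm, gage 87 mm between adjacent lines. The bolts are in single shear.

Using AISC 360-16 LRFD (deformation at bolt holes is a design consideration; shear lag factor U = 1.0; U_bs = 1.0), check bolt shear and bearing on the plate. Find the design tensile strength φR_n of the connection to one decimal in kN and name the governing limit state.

1203.4 kN (bolt shear governs)

Bolt shear: A_b = π(22)²/4 = 380.13 mm². φR_n = 0.75 × 469 × 380.13 × 9 × 1 = 1203.4 kN.
Bearing (12 mm plate, F_u = 450 MPa): end bolts L_c = 52 − 24/2 = 40, R_n = min(1.2×40×12×450, 2.4×22×12×450) = 259.2 kN/bolt; interior L_c = 75 − 24 = 51, R_n = 285.12 kN/bolt. φR_n = 0.75 × (3×259.2 + 6×285.12) = 1866.2 kN.
Governing: min(1203.4, 1866.2) = 1203.4 kN → bolt shear.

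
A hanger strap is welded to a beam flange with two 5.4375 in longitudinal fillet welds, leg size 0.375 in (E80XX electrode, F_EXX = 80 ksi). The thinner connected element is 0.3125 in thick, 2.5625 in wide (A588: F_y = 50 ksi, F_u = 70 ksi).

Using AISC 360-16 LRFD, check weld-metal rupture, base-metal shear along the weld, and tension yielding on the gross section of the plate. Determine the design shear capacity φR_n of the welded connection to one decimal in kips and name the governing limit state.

36.0 kips (gross-section yield governs)

Weld metal: throat = 0.707×0.375 = 0.26513 in, L = 2×5.4375 = 10.875 in. φR_n = 0.75 × 0.6 × 80 × 0.26513 × 10.875 = 103.8 kips.
Base metal shear (0.3125 in plate): yield φR_n = 1.0×0.6×50×0.3125×10.875 = 102.0 kips; rupture φR_n = 0.75×0.6×70×0.3125×10.875 = 107.1 kips; take 102.0 kips (yield).
Tension yield (gross): A_g = 2.5625×0.3125 = 0.80078 in². φR_n = 0.90 × 50 × 0.80078 = 36.0 kips.
Governing: min(103.8, 102.0, 36.0) = 36.0 kips → gross-section yield.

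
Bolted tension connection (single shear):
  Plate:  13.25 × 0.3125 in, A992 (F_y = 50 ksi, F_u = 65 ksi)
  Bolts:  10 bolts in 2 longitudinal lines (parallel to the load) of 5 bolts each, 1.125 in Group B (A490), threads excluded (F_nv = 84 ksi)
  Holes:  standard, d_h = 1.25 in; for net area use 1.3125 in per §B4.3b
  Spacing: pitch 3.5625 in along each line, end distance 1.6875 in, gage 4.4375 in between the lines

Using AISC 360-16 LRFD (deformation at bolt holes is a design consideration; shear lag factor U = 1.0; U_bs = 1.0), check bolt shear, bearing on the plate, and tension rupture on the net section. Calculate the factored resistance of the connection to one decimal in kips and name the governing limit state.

161.9 kips (net-section rupture governs)

Bolt shear: A_b = π(1.125)²/4 = 0.99402 in². φR_n = 0.75 × 84 × 0.99402 × 10 × 1 = 626.2 kips.
Bearing (0.3125 in plate, F_u = 65 ksi): end bolts L_c = 1.6875 − 1.25/2 = 1.0625, R_n = min(1.2×1.0625×0.3125×65, 2.4×1.125×0.3125×65) = 25.898 kips/bolt; interior L_c = 3.5625 − 1.25 = 2.3125, R_n = 54.844 kips/bolt. φR_n = 0.75 × (2×25.898 + 8×54.844) = 367.9 kips.
Tension rupture (net): A_n = (13.25 − 2×1.3125)×0.3125 = 3.3203 in² (U = 1.0, A_e = A_n). φR_n = 0.75 × 65 × 3.3203 = 161.9 kips.
Governing: min(626.2, 367.9, 161.9) = 161.9 kips → net-section rupture.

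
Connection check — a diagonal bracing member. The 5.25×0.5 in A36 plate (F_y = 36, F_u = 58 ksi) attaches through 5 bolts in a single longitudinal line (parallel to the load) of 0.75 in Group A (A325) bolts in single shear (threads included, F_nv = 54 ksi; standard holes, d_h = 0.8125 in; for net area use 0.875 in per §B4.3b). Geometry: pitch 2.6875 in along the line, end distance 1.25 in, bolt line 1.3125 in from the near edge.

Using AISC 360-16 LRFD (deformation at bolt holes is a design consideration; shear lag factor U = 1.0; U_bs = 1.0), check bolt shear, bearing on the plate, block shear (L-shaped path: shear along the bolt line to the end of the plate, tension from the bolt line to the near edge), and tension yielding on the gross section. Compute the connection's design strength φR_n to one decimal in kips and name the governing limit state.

Bolt shear: A_b = π(0.75)²/4 = 0.44179 in². φR_n = 0.75 × 54 × 0.44179 × 5 × 1 = 89.5 kips.
Bearing (0.5 in plate, F_u = 58 ksi): end bolts L_c = 1.25 − 0.8125/2 = 0.84375, R_n = min(1.2×0.84375×0.5×58, 2.4×0.75×0.5×58) = 29.363 kips/bolt; interior L_c = 2.6875 − 0.8125 = 1.875, R_n = 52.2 kips/bolt. φR_n = 0.75 × (1×29.363 + 4×52.2) = 178.6 kips.
Block shear: shear path 1×[1.25+4×2.6875] = 1×12 in, A_gv = 6, A_nv = 1×(12 − 4.5×0.875)×0.5 = 4.0313 in²; tension to near edge: (1.3125 − 0.5×0.875)×0.5 = 0.4375 in². R_n = min(0.6×58×4.0313, 0.6×36×6) + 1.0×58×0.4375 = min(140.29, 129.6) + 25.375 = 154.98 kips. φR_n = 0.75 × 154.98 = 116.2 kips.
Tension yield (gross): A_g = 5.25×0.5 = 2.625 in². φR_n = 0.90 × 36 × 2.625 = 85.1 kips.
Governing: min(89.5, 178.6, 116.2, 85.1) = 85.1 kips → gross-section yield.

85.1 kips (gross-section yield governs)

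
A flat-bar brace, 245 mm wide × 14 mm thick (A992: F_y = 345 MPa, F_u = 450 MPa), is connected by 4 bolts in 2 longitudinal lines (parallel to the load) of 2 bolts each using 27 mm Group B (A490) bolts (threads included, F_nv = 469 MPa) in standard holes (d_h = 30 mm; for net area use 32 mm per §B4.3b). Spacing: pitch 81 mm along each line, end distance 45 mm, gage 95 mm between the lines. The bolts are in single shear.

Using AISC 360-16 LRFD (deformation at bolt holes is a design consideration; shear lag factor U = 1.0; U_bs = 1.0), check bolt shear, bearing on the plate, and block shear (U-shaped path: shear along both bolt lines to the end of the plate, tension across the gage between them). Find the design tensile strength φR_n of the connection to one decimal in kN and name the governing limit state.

Bolt shear: A_b = π(27)²/4 = 572.56 mm². φR_n = 0.75 × 469 × 572.56 × 4 × 1 = 805.6 kN.
Bearing (14 mm plate, F_u = 450 MPa): end bolts L_c = 45 − 30/2 = 30, R_n = min(1.2×30×14×450, 2.4×27×14×450) = 226.8 kN/bolt; interior L_c = 81 − 30 = 51, R_n = 385.56 kN/bolt. φR_n = 0.75 × (2×226.8 + 2×385.56) = 918.5 kN.
Block shear: shear path 2×[45+1×81] = 2×126 mm, A_gv = 3528, A_nv = 2×(126 − 1.5×32)×14 = 2184 mm²; tension across gage: (95 − 1×32)×14 = 882 mm². R_n = min(0.6×450×2184, 0.6×345×3528) + 1.0×450×882 = min(589.68, 730.3) + 396.9 = 986.58 kN. φR_n = 0.75 × 986.58 = 739.9 kN.
Governing: min(805.6, 918.5, 739.9) = 739.9 kN → block shear.

739.9 kN (block shear governs)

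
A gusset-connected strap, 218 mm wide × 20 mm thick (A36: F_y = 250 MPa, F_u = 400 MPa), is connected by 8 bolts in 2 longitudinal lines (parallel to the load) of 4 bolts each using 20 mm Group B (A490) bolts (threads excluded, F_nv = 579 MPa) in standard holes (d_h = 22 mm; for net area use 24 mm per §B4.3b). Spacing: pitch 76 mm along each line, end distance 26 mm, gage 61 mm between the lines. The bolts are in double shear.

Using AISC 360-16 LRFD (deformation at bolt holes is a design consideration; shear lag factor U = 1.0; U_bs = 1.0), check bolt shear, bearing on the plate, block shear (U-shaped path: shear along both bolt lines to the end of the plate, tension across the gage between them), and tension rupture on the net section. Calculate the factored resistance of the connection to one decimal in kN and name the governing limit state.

1020.0 kN (net-section rupture governs)

Bolt shear: A_b = π(20)²/4 = 314.16 mm². φR_n = 0.75 × 579 × 314.16 × 8 × 2 = 2182.8 kN.
Bearing (20 mm plate, F_u = 400 MPa): end bolts L_c = 26 − 22/2 = 15, R_n = min(1.2×15×20×400, 2.4×20×20×400) = 144 kN/bolt; interior L_c = 76 − 22 = 54, R_n = 384 kN/bolt. φR_n = 0.75 × (2×144 + 6×384) = 1944.0 kN.
Block shear: shear path 2×[26+3×76] = 2×254 mm, A_gv = 10160, A_nv = 2×(254 − 3.5×24)×20 = 6800 mm²; tension across gage: (61 − 1×24)×20 = 740 mm². R_n = min(0.6×400×6800, 0.6×250×10160) + 1.0×400×740 = min(1632, 1524) + 296 = 1820 kN. φR_n = 0.75 × 1820 = 1365.0 kN.
Tension rupture (net): A_n = (218 − 2×24)×20 = 3400 mm² (U = 1.0, A_e = A_n). φR_n = 0.75 × 400 × 3400 = 1020.0 kN.
Governing: min(2182.8, 1944.0, 1365.0, 1020.0) = 1020.0 kN → net-section rupture.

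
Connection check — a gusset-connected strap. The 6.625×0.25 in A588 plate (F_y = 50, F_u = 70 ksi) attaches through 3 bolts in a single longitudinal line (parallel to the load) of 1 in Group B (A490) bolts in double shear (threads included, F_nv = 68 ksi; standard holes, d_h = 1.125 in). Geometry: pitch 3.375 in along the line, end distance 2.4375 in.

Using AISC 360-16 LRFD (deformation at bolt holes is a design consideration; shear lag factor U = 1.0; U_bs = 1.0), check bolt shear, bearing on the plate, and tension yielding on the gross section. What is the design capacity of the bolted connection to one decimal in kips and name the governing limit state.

Bolt shear: A_b = π(1)²/4 = 0.7854 in². φR_n = 0.75 × 68 × 0.7854 × 3 × 2 = 240.3 kips.
Bearing (0.25 in plate, F_u = 70 ksi): end bolts L_c = 2.4375 − 1.125/2 = 1.875, R_n = min(1.2×1.875×0.25×70, 2.4×1×0.25×70) = 39.375 kips/bolt; interior L_c = 3.375 − 1.125 = 2.25, R_n = 42 kips/bolt. φR_n = 0.75 × (1×39.375 + 2×42) = 92.5 kips.
Tension yield (gross): A_g = 6.625×0.25 = 1.6563 in². φR_n = 0.90 × 50 × 1.6563 = 74.5 kips.
Governing: min(240.3, 92.5, 74.5) = 74.5 kips → gross-section yield.

74.5 kips (gross-section yield governs)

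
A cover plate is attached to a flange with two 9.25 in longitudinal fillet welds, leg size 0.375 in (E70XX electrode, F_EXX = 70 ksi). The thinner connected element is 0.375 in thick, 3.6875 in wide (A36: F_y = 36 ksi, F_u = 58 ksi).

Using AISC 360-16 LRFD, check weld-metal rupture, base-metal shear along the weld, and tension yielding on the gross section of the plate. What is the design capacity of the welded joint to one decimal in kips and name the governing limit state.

Weld metal: throat = 0.707×0.375 = 0.26513 in, L = 2×9.25 = 18.5 in. φR_n = 0.75 × 0.6 × 70 × 0.26513 × 18.5 = 154.5 kips.
Base metal shear (0.375 in plate): yield φR_n = 1.0×0.6×36×0.375×18.5 = 149.9 kips; rupture φR_n = 0.75×0.6×58×0.375×18.5 = 181.1 kips; take 149.9 kips (yield).
Tension yield (gross): A_g = 3.6875×0.375 = 1.3828 in². φR_n = 0.90 × 36 × 1.3828 = 44.8 kips.
Governing: min(154.5, 149.9, 44.8) = 44.8 kips → gross-section yield.

44.8 kips (gross-section yield governs)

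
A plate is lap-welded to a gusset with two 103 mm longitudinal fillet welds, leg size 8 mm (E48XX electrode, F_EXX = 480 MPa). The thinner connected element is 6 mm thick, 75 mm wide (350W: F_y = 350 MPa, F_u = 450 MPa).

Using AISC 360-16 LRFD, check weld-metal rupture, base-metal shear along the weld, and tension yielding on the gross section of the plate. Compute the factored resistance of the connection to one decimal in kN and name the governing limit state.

Weld metal: throat = 0.707×8 = 5.656 mm, L = 2×103 = 206 mm. φR_n = 0.75 × 0.6 × 480 × 5.656 × 206 = 251.7 kN.
Base metal shear (6 mm plate): yield φR_n = 1.0×0.6×350×6×206 = 259.6 kN; rupture φR_n = 0.75×0.6×450×6×206 = 250.3 kN; take 250.3 kN (rupture).
Tension yield (gross): A_g = 75×6 = 450 mm². φR_n = 0.90 × 350 × 450 = 141.8 kN.
Governing: min(251.7, 250.3, 141.8) = 141.8 kN → gross-section yield.

141.8 kN (gross-section yield governs)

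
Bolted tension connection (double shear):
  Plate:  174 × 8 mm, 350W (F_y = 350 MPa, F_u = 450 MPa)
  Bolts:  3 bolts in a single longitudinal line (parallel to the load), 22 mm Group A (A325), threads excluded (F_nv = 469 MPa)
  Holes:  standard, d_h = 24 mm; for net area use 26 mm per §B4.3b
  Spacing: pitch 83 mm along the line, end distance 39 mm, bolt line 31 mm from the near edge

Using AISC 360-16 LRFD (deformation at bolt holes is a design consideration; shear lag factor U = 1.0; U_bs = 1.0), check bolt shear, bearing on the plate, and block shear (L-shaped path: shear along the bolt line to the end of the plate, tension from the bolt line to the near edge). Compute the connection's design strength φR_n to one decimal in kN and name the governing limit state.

Bolt shear: A_b = π(22)²/4 = 380.13 mm². φR_n = 0.75 × 469 × 380.13 × 3 × 2 = 802.3 kN.
Bearing (8 mm plate, F_u = 450 MPa): end bolts L_c = 39 − 24/2 = 27, R_n = min(1.2×27×8×450, 2.4×22×8×450) = 116.64 kN/bolt; interior L_c = 83 − 24 = 59, R_n = 190.08 kN/bolt. φR_n = 0.75 × (1×116.64 + 2×190.08) = 372.6 kN.
Block shear: shear path 1×[39+2×83] = 1×205 mm, A_gv = 1640, A_nv = 1×(205 − 2.5×26)×8 = 1120 mm²; tension to near edge: (31 − 0.5×26)×8 = 144 mm². R_n = min(0.6×450×1120, 0.6×350×1640) + 1.0×450×144 = min(302.4, 344.4) + 64.8 = 367.2 kN. φR_n = 0.75 × 367.2 = 275.4 kN.
Governing: min(802.3, 372.6, 275.4) = 275.4 kN → block shear.

275.4 kN (block shear governs)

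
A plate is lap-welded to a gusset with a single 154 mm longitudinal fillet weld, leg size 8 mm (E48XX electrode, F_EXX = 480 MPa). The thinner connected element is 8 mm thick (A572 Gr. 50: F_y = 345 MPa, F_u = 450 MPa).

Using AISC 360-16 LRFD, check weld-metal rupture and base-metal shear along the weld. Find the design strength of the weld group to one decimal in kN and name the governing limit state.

Weld metal: throat = 0.707×8 = 5.656 mm, L = 154 mm. φR_n = 0.75 × 0.6 × 480 × 5.656 × 154 = 188.1 kN.
Base metal shear (8 mm plate): yield φR_n = 1.0×0.6×345×8×154 = 255.0 kN; rupture φR_n = 0.75×0.6×450×8×154 = 249.5 kN; take 249.5 kN (rupture).
Governing: min(188.1, 249.5) = 188.1 kN → weld metal.

188.1 kN (weld metal governs)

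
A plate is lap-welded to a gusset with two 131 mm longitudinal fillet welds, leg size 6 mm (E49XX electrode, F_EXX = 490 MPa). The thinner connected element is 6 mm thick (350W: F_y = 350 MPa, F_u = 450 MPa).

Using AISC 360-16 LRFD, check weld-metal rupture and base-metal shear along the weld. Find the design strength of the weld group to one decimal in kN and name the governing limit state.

245.1 kN (weld metal governs)

Weld metal: throat = 0.707×6 = 4.242 mm, L = 2×131 = 262 mm. φR_n = 0.75 × 0.6 × 490 × 4.242 × 262 = 245.1 kN.
Base metal shear (6 mm plate): yield φR_n = 1.0×0.6×350×6×262 = 330.1 kN; rupture φR_n = 0.75×0.6×450×6×262 = 318.3 kN; take 318.3 kN (rupture).
Governing: min(245.1, 318.3) = 245.1 kN → weld metal.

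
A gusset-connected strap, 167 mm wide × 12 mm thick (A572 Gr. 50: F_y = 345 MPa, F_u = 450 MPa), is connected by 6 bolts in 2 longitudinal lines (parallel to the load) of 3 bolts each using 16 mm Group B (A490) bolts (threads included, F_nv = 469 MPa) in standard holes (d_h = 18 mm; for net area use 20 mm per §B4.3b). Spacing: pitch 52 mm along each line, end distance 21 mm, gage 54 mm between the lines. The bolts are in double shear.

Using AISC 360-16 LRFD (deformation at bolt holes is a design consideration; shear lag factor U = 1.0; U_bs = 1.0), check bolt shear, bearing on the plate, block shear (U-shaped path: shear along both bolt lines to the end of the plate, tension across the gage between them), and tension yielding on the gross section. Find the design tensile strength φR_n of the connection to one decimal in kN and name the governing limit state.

Bolt shear: A_b = π(16)²/4 = 201.06 mm². φR_n = 0.75 × 469 × 201.06 × 6 × 2 = 848.7 kN.
Bearing (12 mm plate, F_u = 450 MPa): end bolts L_c = 21 − 18/2 = 12, R_n = min(1.2×12×12×450, 2.4×16×12×450) = 77.76 kN/bolt; interior L_c = 52 − 18 = 34, R_n = 207.36 kN/bolt. φR_n = 0.75 × (2×77.76 + 4×207.36) = 738.7 kN.
Block shear: shear path 2×[21+2×52] = 2×125 mm, A_gv = 3000, A_nv = 2×(125 − 2.5×20)×12 = 1800 mm²; tension across gage: (54 − 1×20)×12 = 408 mm². R_n = min(0.6×450×1800, 0.6×345×3000) + 1.0×450×408 = min(486, 621) + 183.6 = 669.6 kN. φR_n = 0.75 × 669.6 = 502.2 kN.
Tension yield (gross): A_g = 167×12 = 2004 mm². φR_n = 0.90 × 345 × 2004 = 622.2 kN.
Governing: min(848.7, 738.7, 502.2, 622.2) = 502.2 kN → block shear.

502.2 kN (block shear governs)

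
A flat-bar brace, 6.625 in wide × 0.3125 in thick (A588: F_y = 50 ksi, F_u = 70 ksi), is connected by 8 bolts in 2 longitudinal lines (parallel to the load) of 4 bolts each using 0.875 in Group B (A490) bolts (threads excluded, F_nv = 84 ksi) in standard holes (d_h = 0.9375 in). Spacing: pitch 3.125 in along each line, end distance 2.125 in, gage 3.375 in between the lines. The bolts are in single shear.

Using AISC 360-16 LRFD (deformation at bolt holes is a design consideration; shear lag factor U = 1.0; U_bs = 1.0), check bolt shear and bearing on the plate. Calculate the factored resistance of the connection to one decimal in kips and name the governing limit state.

271.9 kips (bearing governs)

Bolt shear: A_b = π(0.875)²/4 = 0.60132 in². φR_n = 0.75 × 84 × 0.60132 × 8 × 1 = 303.1 kips.
Bearing (0.3125 in plate, F_u = 70 ksi): end bolts L_c = 2.125 − 0.9375/2 = 1.65625, R_n = min(1.2×1.65625×0.3125×70, 2.4×0.875×0.3125×70) = 43.477 kips/bolt; interior L_c = 3.125 − 0.9375 = 2.1875, R_n = 45.938 kips/bolt. φR_n = 0.75 × (2×43.477 + 6×45.938) = 271.9 kips.
Governing: min(303.1, 271.9) = 271.9 kips → bearing.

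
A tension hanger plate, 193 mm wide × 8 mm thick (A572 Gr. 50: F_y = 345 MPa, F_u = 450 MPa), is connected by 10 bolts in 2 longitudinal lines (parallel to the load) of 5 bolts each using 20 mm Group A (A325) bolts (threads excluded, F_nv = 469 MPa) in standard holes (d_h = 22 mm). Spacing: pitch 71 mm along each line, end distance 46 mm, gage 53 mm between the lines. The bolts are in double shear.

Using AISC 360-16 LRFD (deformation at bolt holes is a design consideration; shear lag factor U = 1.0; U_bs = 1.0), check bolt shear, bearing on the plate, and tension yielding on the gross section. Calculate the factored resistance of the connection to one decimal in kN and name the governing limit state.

479.4 kN (gross-section yield governs)

Bolt shear: A_b = π(20)²/4 = 314.16 mm². φR_n = 0.75 × 469 × 314.16 × 10 × 2 = 2210.1 kN.
Bearing (8 mm plate, F_u = 450 MPa): end bolts L_c = 46 − 22/2 = 35, R_n = min(1.2×35×8×450, 2.4×20×8×450) = 151.2 kN/bolt; interior L_c = 71 − 22 = 49, R_n = 172.8 kN/bolt. φR_n = 0.75 × (2×151.2 + 8×172.8) = 1263.6 kN.
Tension yield (gross): A_g = 193×8 = 1544 mm². φR_n = 0.90 × 345 × 1544 = 479.4 kN.
Governing: min(2210.1, 1263.6, 479.4) = 479.4 kN → gross-section yield.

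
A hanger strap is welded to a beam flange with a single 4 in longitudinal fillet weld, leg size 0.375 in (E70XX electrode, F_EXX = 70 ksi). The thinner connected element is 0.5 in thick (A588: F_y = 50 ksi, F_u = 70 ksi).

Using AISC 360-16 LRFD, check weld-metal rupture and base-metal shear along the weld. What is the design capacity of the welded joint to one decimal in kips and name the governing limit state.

33.4 kips (weld metal governs)

Weld metal: throat = 0.707×0.375 = 0.26513 in, L = 4 in. φR_n = 0.75 × 0.6 × 70 × 0.26513 × 4 = 33.4 kips.
Base metal shear (0.5 in plate): yield φR_n = 1.0×0.6×50×0.5×4 = 60.0 kips; rupture φR_n = 0.75×0.6×70×0.5×4 = 63.0 kips; take 60.0 kips (yield).
Governing: min(33.4, 60.0) = 33.4 kips → weld metal.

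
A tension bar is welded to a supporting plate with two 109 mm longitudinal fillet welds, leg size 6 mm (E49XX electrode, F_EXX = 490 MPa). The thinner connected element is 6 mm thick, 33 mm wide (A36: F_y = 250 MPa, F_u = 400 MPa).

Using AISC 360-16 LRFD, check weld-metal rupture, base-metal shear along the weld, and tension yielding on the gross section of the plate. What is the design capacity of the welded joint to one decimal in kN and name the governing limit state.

44.6 kN (gross-section yield governs)

Weld metal: throat = 0.707×6 = 4.242 mm, L = 2×109 = 218 mm. φR_n = 0.75 × 0.6 × 490 × 4.242 × 218 = 203.9 kN.
Base metal shear (6 mm plate): yield φR_n = 1.0×0.6×250×6×218 = 196.2 kN; rupture φR_n = 0.75×0.6×400×6×218 = 235.4 kN; take 196.2 kN (yield).
Tension yield (gross): A_g = 33×6 = 198 mm². φR_n = 0.90 × 250 × 198 = 44.6 kN.
Governing: min(203.9, 196.2, 44.6) = 44.6 kN → gross-section yield.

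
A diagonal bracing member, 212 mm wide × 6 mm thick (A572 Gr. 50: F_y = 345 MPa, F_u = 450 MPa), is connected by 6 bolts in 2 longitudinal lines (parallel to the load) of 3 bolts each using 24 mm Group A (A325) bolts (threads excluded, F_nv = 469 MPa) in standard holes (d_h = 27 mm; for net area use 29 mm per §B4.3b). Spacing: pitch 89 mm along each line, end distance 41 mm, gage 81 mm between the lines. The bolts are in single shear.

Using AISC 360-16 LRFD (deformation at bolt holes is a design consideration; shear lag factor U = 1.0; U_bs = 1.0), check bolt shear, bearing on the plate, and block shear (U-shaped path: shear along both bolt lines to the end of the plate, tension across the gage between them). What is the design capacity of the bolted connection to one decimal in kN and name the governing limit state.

461.3 kN (block shear governs)

Bolt shear: A_b = π(24)²/4 = 452.39 mm². φR_n = 0.75 × 469 × 452.39 × 6 × 1 = 954.8 kN.
Bearing (6 mm plate, F_u = 450 MPa): end bolts L_c = 41 − 27/2 = 27.5, R_n = min(1.2×27.5×6×450, 2.4×24×6×450) = 89.1 kN/bolt; interior L_c = 89 − 27 = 62, R_n = 155.52 kN/bolt. φR_n = 0.75 × (2×89.1 + 4×155.52) = 600.2 kN.
Block shear: shear path 2×[41+2×89] = 2×219 mm, A_gv = 2628, A_nv = 2×(219 − 2.5×29)×6 = 1758 mm²; tension across gage: (81 − 1×29)×6 = 312 mm². R_n = min(0.6×450×1758, 0.6×345×2628) + 1.0×450×312 = min(474.66, 544) + 140.4 = 615.06 kN. φR_n = 0.75 × 615.06 = 461.3 kN.
Governing: min(954.8, 600.2, 461.3) = 461.3 kN → block shear.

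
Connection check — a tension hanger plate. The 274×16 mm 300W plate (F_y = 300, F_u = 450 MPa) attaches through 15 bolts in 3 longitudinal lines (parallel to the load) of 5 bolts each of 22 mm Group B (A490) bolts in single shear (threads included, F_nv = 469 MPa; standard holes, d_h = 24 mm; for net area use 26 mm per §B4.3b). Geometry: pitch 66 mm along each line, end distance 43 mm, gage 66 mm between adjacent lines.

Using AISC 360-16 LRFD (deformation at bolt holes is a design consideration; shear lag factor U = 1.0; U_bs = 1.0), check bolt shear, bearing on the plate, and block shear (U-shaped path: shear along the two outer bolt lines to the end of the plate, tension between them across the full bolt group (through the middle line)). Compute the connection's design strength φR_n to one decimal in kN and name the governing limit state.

Bolt shear: A_b = π(22)²/4 = 380.13 mm². φR_n = 0.75 × 469 × 380.13 × 15 × 1 = 2005.7 kN.
Bearing (16 mm plate, F_u = 450 MPa): end bolts L_c = 43 − 24/2 = 31, R_n = min(1.2×31×16×450, 2.4×22×16×450) = 267.84 kN/bolt; interior L_c = 66 − 24 = 42, R_n = 362.88 kN/bolt. φR_n = 0.75 × (3×267.84 + 12×362.88) = 3868.6 kN.
Block shear: shear path 2×[43+4×66] = 2×307 mm, A_gv = 9824, A_nv = 2×(307 − 4.5×26)×16 = 6080 mm²; tension across gage: (132 − 2×26)×16 = 1280 mm². R_n = min(0.6×450×6080, 0.6×300×9824) + 1.0×450×1280 = min(1641.6, 1768.3) + 576 = 2217.6 kN. φR_n = 0.75 × 2217.6 = 1663.2 kN.
Governing: min(2005.7, 3868.6, 1663.2) = 1663.2 kN → block shear.

1663.2 kN (block shear governs)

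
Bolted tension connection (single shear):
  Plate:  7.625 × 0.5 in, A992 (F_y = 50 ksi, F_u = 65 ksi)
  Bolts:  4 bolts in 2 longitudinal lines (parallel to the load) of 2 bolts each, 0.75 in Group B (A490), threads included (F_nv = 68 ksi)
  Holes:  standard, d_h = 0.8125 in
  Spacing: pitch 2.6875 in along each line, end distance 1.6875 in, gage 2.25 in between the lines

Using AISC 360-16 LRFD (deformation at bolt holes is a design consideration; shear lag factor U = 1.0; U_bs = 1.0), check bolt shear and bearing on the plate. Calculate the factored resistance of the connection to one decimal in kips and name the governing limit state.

90.1 kips (bolt shear governs)

Bolt shear: A_b = π(0.75)²/4 = 0.44179 in². φR_n = 0.75 × 68 × 0.44179 × 4 × 1 = 90.1 kips.
Bearing (0.5 in plate, F_u = 65 ksi): end bolts L_c = 1.6875 − 0.8125/2 = 1.28125, R_n = min(1.2×1.28125×0.5×65, 2.4×0.75×0.5×65) = 49.969 kips/bolt; interior L_c = 2.6875 − 0.8125 = 1.875, R_n = 58.5 kips/bolt. φR_n = 0.75 × (2×49.969 + 2×58.5) = 162.7 kips.
Governing: min(90.1, 162.7) = 90.1 kips → bolt shear.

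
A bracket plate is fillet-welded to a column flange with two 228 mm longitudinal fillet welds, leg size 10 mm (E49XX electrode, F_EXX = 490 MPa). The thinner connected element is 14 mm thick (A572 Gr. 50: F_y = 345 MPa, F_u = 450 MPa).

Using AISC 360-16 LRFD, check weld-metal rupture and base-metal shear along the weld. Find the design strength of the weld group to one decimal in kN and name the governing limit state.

710.9 kN (weld metal governs)

Weld metal: throat = 0.707×10 = 7.07 mm, L = 2×228 = 456 mm. φR_n = 0.75 × 0.6 × 490 × 7.07 × 456 = 710.9 kN.
Base metal shear (14 mm plate): yield φR_n = 1.0×0.6×345×14×456 = 1321.5 kN; rupture φR_n = 0.75×0.6×450×14×456 = 1292.8 kN; take 1292.8 kN (rupture).
Governing: min(710.9, 1292.8) = 710.9 kN → weld metal.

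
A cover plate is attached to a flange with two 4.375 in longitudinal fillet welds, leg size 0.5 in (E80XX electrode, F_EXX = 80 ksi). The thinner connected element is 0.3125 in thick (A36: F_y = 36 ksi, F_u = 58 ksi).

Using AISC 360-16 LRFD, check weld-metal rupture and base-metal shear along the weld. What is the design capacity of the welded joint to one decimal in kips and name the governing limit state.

59.1 kips (base-metal shear governs)

Weld metal: throat = 0.707×0.5 = 0.3535 in, L = 2×4.375 = 8.75 in. φR_n = 0.75 × 0.6 × 80 × 0.3535 × 8.75 = 111.4 kips.
Base metal shear (0.3125 in plate): yield φR_n = 1.0×0.6×36×0.3125×8.75 = 59.1 kips; rupture φR_n = 0.75×0.6×58×0.3125×8.75 = 71.4 kips; take 59.1 kips (yield).
Governing: min(111.4, 59.1) = 59.1 kips → base-metal shear.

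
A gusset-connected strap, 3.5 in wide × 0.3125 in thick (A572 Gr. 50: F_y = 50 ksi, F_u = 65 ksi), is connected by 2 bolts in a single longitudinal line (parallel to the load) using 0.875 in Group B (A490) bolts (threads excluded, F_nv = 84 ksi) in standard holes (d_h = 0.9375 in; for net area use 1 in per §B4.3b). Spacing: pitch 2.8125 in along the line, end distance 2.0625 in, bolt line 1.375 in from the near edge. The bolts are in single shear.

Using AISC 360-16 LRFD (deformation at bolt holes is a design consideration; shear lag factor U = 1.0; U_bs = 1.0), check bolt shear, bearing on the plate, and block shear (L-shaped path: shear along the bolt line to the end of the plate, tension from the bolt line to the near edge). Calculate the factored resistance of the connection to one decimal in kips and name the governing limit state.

44.2 kips (block shear governs)

Bolt shear: A_b = π(0.875)²/4 = 0.60132 in². φR_n = 0.75 × 84 × 0.60132 × 2 × 1 = 75.8 kips.
Bearing (0.3125 in plate, F_u = 65 ksi): end bolts L_c = 2.0625 − 0.9375/2 = 1.59375, R_n = min(1.2×1.59375×0.3125×65, 2.4×0.875×0.3125×65) = 38.848 kips/bolt; interior L_c = 2.8125 − 0.9375 = 1.875, R_n = 42.656 kips/bolt. φR_n = 0.75 × (1×38.848 + 1×42.656) = 61.1 kips.
Block shear: shear path 1×[2.0625+1×2.8125] = 1×4.875 in, A_gv = 1.5234, A_nv = 1×(4.875 − 1.5×1)×0.3125 = 1.0547 in²; tension to near edge: (1.375 − 0.5×1)×0.3125 = 0.27344 in². R_n = min(0.6×65×1.0547, 0.6×50×1.5234) + 1.0×65×0.27344 = min(41.133, 45.702) + 17.774 = 58.907 kips. φR_n = 0.75 × 58.907 = 44.2 kips.
Governing: min(75.8, 61.1, 44.2) = 44.2 kips → block shear.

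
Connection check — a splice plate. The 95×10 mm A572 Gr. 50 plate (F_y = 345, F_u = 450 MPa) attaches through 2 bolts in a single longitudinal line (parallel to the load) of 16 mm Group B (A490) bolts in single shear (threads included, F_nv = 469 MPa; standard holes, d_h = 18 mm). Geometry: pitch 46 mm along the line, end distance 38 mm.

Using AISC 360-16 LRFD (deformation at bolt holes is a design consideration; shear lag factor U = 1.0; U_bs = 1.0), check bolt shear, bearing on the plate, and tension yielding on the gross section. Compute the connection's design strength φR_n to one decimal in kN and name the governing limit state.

141.4 kN (bolt shear governs)

Bolt shear: A_b = π(16)²/4 = 201.06 mm². φR_n = 0.75 × 469 × 201.06 × 2 × 1 = 141.4 kN.
Bearing (10 mm plate, F_u = 450 MPa): end bolts L_c = 38 − 18/2 = 29, R_n = min(1.2×29×10×450, 2.4×16×10×450) = 156.6 kN/bolt; interior L_c = 46 − 18 = 28, R_n = 151.2 kN/bolt. φR_n = 0.75 × (1×156.6 + 1×151.2) = 230.9 kN.
Tension yield (gross): A_g = 95×10 = 950 mm². φR_n = 0.90 × 345 × 950 = 295.0 kN.
Governing: min(141.4, 230.9, 295.0) = 141.4 kN → bolt shear.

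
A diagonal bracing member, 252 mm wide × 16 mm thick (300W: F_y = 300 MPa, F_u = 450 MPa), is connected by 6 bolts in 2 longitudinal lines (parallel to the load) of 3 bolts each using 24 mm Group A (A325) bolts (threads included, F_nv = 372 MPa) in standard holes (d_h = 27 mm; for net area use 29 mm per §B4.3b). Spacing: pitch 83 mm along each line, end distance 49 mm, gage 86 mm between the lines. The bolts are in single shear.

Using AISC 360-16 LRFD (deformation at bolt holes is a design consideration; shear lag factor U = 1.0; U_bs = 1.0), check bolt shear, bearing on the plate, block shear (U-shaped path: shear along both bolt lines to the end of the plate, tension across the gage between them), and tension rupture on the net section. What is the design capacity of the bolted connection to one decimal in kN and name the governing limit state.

757.3 kN (bolt shear governs)

Bolt shear: A_b = π(24)²/4 = 452.39 mm². φR_n = 0.75 × 372 × 452.39 × 6 × 1 = 757.3 kN.
Bearing (16 mm plate, F_u = 450 MPa): end bolts L_c = 49 − 27/2 = 35.5, R_n = min(1.2×35.5×16×450, 2.4×24×16×450) = 306.72 kN/bolt; interior L_c = 83 − 27 = 56, R_n = 414.72 kN/bolt. φR_n = 0.75 × (2×306.72 + 4×414.72) = 1704.2 kN.
Block shear: shear path 2×[49+2×83] = 2×215 mm, A_gv = 6880, A_nv = 2×(215 − 2.5×29)×16 = 4560 mm²; tension across gage: (86 − 1×29)×16 = 912 mm². R_n = min(0.6×450×4560, 0.6×300×6880) + 1.0×450×912 = min(1231.2, 1238.4) + 410.4 = 1641.6 kN. φR_n = 0.75 × 1641.6 = 1231.2 kN.
Tension rupture (net): A_n = (252 − 2×29)×16 = 3104 mm² (U = 1.0, A_e = A_n). φR_n = 0.75 × 450 × 3104 = 1047.6 kN.
Governing: min(757.3, 1704.2, 1231.2, 1047.6) = 757.3 kN → bolt shear.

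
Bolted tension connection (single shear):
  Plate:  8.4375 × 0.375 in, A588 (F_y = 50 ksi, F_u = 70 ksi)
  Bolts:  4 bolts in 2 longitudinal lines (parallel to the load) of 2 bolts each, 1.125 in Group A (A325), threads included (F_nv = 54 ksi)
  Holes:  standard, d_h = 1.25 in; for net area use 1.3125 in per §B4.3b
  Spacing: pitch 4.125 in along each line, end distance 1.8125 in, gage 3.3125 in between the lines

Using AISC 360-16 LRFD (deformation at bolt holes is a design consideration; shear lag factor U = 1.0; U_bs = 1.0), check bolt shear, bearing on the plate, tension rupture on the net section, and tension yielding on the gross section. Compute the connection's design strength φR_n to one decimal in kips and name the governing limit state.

114.4 kips (net-section rupture governs)

Bolt shear: A_b = π(1.125)²/4 = 0.99402 in². φR_n = 0.75 × 54 × 0.99402 × 4 × 1 = 161.0 kips.
Bearing (0.375 in plate, F_u = 70 ksi): end bolts L_c = 1.8125 − 1.25/2 = 1.1875, R_n = min(1.2×1.1875×0.375×70, 2.4×1.125×0.375×70) = 37.406 kips/bolt; interior L_c = 4.125 − 1.25 = 2.875, R_n = 70.875 kips/bolt. φR_n = 0.75 × (2×37.406 + 2×70.875) = 162.4 kips.
Tension rupture (net): A_n = (8.4375 − 2×1.3125)×0.375 = 2.1797 in² (U = 1.0, A_e = A_n). φR_n = 0.75 × 70 × 2.1797 = 114.4 kips.
Tension yield (gross): A_g = 8.4375×0.375 = 3.1641 in². φR_n = 0.90 × 50 × 3.1641 = 142.4 kips.
Governing: min(161.0, 162.4, 114.4, 142.4) = 114.4 kips → net-section rupture.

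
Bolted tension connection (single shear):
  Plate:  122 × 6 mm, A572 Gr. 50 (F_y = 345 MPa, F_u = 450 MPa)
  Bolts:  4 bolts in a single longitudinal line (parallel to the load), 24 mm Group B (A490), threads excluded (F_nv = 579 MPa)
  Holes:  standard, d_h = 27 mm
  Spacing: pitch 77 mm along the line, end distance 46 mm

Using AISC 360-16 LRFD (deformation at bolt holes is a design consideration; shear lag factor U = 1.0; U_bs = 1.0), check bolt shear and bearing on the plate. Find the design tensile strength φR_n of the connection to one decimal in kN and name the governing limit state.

428.9 kN (bearing governs)

Bolt shear: A_b = π(24)²/4 = 452.39 mm². φR_n = 0.75 × 579 × 452.39 × 4 × 1 = 785.8 kN.
Bearing (6 mm plate, F_u = 450 MPa): end bolts L_c = 46 − 27/2 = 32.5, R_n = min(1.2×32.5×6×450, 2.4×24×6×450) = 105.3 kN/bolt; interior L_c = 77 − 27 = 50, R_n = 155.52 kN/bolt. φR_n = 0.75 × (1×105.3 + 3×155.52) = 428.9 kN.
Governing: min(785.8, 428.9) = 428.9 kN → bearing.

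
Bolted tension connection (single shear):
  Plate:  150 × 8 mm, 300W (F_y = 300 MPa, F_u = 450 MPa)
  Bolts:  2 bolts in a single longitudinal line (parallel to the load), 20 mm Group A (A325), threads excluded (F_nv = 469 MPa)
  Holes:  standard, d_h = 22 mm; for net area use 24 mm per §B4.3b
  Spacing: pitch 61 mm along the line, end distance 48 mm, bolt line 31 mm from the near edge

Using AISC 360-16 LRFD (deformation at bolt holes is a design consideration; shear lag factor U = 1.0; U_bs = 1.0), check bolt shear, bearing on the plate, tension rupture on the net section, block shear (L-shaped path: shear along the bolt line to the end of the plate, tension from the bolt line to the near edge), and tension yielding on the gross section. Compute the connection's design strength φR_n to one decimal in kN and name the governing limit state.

Bolt shear: A_b = π(20)²/4 = 314.16 mm². φR_n = 0.75 × 469 × 314.16 × 2 × 1 = 221.0 kN.
Bearing (8 mm plate, F_u = 450 MPa): end bolts L_c = 48 − 22/2 = 37, R_n = min(1.2×37×8×450, 2.4×20×8×450) = 159.84 kN/bolt; interior L_c = 61 − 22 = 39, R_n = 168.48 kN/bolt. φR_n = 0.75 × (1×159.84 + 1×168.48) = 246.2 kN.
Tension rupture (net): A_n = (150 − 1×24)×8 = 1008 mm² (U = 1.0, A_e = A_n). φR_n = 0.75 × 450 × 1008 = 340.2 kN.
Block shear: shear path 1×[48+1×61] = 1×109 mm, A_gv = 872, A_nv = 1×(109 − 1.5×24)×8 = 584 mm²; tension to near edge: (31 − 0.5×24)×8 = 152 mm². R_n = min(0.6×450×584, 0.6×300×872) + 1.0×450×152 = min(157.68, 156.96) + 68.4 = 225.36 kN. φR_n = 0.75 × 225.36 = 169.0 kN.
Tension yield (gross): A_g = 150×8 = 1200 mm². φR_n = 0.90 × 300 × 1200 = 324.0 kN.
Governing: min(221.0, 246.2, 340.2, 169.0, 324.0) = 169.0 kN → block shear.

169.0 kN (block shear governs)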